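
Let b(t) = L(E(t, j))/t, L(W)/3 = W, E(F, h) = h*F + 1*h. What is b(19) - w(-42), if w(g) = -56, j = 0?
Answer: 56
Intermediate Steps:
E(F, h) = h + F*h (E(F, h) = F*h + h = h + F*h)
L(W) = 3*W
b(t) = 0 (b(t) = (3*(0*(1 + t)))/t = (3*0)/t = 0/t = 0)
b(19) - w(-42) = 0 - 1*(-56) = 0 + 56 = 56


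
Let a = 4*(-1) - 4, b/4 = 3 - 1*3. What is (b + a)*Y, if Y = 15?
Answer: -120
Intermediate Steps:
b = 0 (b = 4*(3 - 1*3) = 4*(3 - 3) = 4*0 = 0)
a = -8 (a = -4 - 4 = -8)
(b + a)*Y = (0 - 8)*15 = -8*15 = -120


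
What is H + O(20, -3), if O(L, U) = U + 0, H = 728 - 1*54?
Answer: 671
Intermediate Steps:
H = 674 (H = 728 - 54 = 674)
O(L, U) = U
H + O(20, -3) = 674 - 3 = 671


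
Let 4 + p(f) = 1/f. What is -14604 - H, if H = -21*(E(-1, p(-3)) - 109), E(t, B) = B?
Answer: -16984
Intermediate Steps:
p(f) = -4 + 1/f
H = 2380 (H = -21*((-4 + 1/(-3)) - 109) = -21*((-4 - 1/3) - 109) = -21*(-13/3 - 109) = -21*(-340/3) = 2380)
-14604 - H = -14604 - 1*2380 = -14604 - 2380 = -16984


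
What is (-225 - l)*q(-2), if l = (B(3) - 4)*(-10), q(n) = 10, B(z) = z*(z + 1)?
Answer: -1450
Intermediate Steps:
B(z) = z*(1 + z)
l = -80 (l = (3*(1 + 3) - 4)*(-10) = (3*4 - 4)*(-10) = (12 - 4)*(-10) = 8*(-10) = -80)
(-225 - l)*q(-2) = (-225 - 1*(-80))*10 = (-225 + 80)*10 = -145*10 = -1450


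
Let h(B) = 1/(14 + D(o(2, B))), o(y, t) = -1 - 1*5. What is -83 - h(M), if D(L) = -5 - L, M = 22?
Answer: -1246/15 ≈ -83.067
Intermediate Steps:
o(y, t) = -6 (o(y, t) = -1 - 5 = -6)
h(B) = 1/15 (h(B) = 1/(14 + (-5 - 1*(-6))) = 1/(14 + (-5 + 6)) = 1/(14 + 1) = 1/15)
-83 - h(M) = -83 - 1*1/15 = -83 - 1/15 = -1246/15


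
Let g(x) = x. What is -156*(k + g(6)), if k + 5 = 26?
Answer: -4212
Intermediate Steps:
k = 21 (k = -5 + 26 = 21)
-156*(k + g(6)) = -156*(21 + 6) = -156*27 = -4212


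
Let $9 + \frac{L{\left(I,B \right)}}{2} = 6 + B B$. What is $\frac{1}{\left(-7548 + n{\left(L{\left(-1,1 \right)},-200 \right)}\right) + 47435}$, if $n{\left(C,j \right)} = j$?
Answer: $\frac{1}{39687} \approx 2.5197 \cdot 10^{-5}$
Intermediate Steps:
$L{\left(I,B \right)} = -6 + 2 B^{2}$ ($L{\left(I,B \right)} = -18 + 2 \left(6 + B B\right) = -18 + 2 \left(6 + B^{2}\right) = -18 + \left(12 + 2 B^{2}\right) = -6 + 2 B^{2}$)
$\frac{1}{\left(-7548 + n{\left(L{\left(-1,1 \right)},-200 \right)}\right) + 47435} = \frac{1}{\left(-7548 - 200\right) + 47435} = \frac{1}{-7748 + 47435} = \frac{1}{39687}$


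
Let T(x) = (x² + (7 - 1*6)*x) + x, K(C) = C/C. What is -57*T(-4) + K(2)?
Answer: -455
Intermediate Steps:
K(C) = 1
T(x) = x² + 2*x (T(x) = (x² + (7 - 6)*x) + x = (x² + 1*x) + x = (x² + x) + x = (x + x²) + x = x² + 2*x)
-57*T(-4) + K(2) = -(-228)*(2 - 4) + 1 = -(-228)*(-2) + 1 = -57*8 + 1 = -456 + 1 = -455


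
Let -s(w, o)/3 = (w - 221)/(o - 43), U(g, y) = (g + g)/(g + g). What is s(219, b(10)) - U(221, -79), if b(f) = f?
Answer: -13/11 ≈ -1.1818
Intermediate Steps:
U(g, y) = 1 (U(g, y) = (2*g)/((2*g)) = (2*g)*(1/(2*g)) = 1)
s(w, o) = -3*(-221 + w)/(-43 + o) (s(w, o) = -3*(w - 221)/(o - 43) = -3*(-221 + w)/(-43 + o))
s(219, b(10)) - U(221, -79) = 3*(221 - 1*219)/(-43 + 10) - 1*1 = 3*(221 - 219)/(-33) - 1 = 3*(-1/33)*2 - 1 = -2/11 - 1 = -13/11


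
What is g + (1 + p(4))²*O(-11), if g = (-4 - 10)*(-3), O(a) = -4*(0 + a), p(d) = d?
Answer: 1142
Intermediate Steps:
O(a) = -4*a
g = 42 (g = -14*(-3) = 42)
g + (1 + p(4))²*O(-11) = 42 + (1 + 4)²*(-4*(-11)) = 42 + 5²*44 = 42 + 25*44 = 42 + 1100 = 1142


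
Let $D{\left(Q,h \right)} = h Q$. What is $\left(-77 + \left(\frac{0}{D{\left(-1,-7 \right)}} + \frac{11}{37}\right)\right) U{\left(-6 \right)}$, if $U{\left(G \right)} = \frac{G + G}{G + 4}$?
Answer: $- \frac{17028}{37} \approx -460.22$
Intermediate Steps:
$D{\left(Q,h \right)} = Q h$
$U{\left(G \right)} = \frac{2 G}{4 + G}$
$\left(-77 + \left(\frac{0}{D{\left(-1,-7 \right)}} + \frac{11}{37}\right)\right) U{\left(-6 \right)} = \left(-77 + \left(\frac{0}{\left(-1\right) \left(-7\right)} + \frac{11}{37}\right)\right) 2 \left(-6\right) \frac{1}{4 - 6} = \left(-77 + \left(\frac{0}{7} + 11 \cdot \frac{1}{37}\right)\right) 2 \left(-6\right) \frac{1}{-2} = \left(-77 + \left(0 \cdot \frac{1}{7} + \frac{11}{37}\right)\right) 2 \left(-6\right) \left(- \frac{1}{2}\right) = \left(-77 + \left(0 + \frac{11}{37}\right)\right) 6 = \left(-77 + \frac{11}{37}\right) 6 = \left(- \frac{2838}{37}\right) 6 = - \frac{17028}{37}$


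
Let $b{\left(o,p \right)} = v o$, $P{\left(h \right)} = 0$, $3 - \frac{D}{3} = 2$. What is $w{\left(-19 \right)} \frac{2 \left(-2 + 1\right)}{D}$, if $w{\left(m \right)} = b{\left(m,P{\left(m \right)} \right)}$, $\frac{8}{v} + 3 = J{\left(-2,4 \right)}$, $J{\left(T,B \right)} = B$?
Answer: $\frac{304}{3} \approx 101.33$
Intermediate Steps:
$D = 3$ ($D = 9 - 6 = 3$)
$v = 8$ ($v = \frac{8}{-3 + 4} = \frac{8}{1} = 8 \cdot 1 = 8$)
$b{\left(o,p \right)} = 8 o$
$w{\left(m \right)} = 8 m$
$w{\left(-19 \right)} \frac{2 \left(-2 + 1\right)}{D} = 8 \left(-19\right) \frac{2 \left(-2 + 1\right)}{3} = - 152 \cdot 2 \left(-1\right) \frac{1}{3} = - 152 \left(\left(-2\right) \frac{1}{3}\right) = \left(-152\right) \left(- \frac{2}{3}\right) = \frac{304}{3}$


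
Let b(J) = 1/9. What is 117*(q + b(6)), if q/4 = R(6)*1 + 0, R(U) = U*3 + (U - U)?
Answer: 8437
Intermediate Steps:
b(J) = ⅑
R(U) = 3*U (R(U) = 3*U + 0 = 3*U)
q = 72 (q = 4*((3*6)*1 + 0) = 4*(18*1 + 0) = 4*(18 + 0) = 4*18 = 72)
117*(q + b(6)) = 117*(72 + ⅑) = 117*(649/9) = 8437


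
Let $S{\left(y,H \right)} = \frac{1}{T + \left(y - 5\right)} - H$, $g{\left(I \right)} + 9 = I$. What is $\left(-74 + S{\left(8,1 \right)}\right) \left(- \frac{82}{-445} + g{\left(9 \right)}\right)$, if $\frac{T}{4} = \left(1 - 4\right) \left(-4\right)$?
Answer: $- \frac{313568}{22695} \approx -13.817$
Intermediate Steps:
$g{\left(I \right)} = -9 + I$
$T = 48$ ($T = 4 \left(1 - 4\right) \left(-4\right) = 4 \left(\left(-3\right) \left(-4\right)\right) = 4 \cdot 12 = 48$)
$S{\left(y,H \right)} = \frac{1}{43 + y} - H$ ($S{\left(y,H \right)} = \frac{1}{48 + \left(y - 5\right)} - H = \frac{1}{48 + \left(-5 + y\right)} - H = \frac{1}{43 + y} - H$)
$\left(-74 + S{\left(8,1 \right)}\right) \left(- \frac{82}{-445} + g{\left(9 \right)}\right) = \left(-74 + \frac{1 - 43 - 1 \cdot 8}{43 + 8}\right) \left(- \frac{82}{-445} + \left(-9 + 9\right)\right) = \left(-74 + \frac{1 - 43 - 8}{51}\right) \left(\left(-82\right) \left(- \frac{1}{445}\right) + 0\right) = \left(-74 + \frac{1}{51} \left(-50\right)\right) \left(\frac{82}{445} + 0\right) = \left(-74 - \frac{50}{51}\right) \frac{82}{445} = \left(- \frac{3824}{51}\right) \frac{82}{445} = - \frac{313568}{22695}$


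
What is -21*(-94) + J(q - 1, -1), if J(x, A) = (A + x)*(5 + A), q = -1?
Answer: 1962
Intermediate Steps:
J(x, A) = (5 + A)*(A + x)
-21*(-94) + J(q - 1, -1) = -21*(-94) + ((-1)² + 5*(-1) + 5*(-1 - 1) - (-1 - 1)) = 1974 + (1 - 5 + 5*(-2) - 1*(-2)) = 1974 + (1 - 5 - 10 + 2) = 1974 - 12 = 1962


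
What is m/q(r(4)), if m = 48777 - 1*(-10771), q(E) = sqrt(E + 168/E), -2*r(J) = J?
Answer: -29774*I*sqrt(86)/43 ≈ -6421.2*I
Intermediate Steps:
r(J) = -J/2
m = 59548 (m = 48777 + 10771 = 59548)
m/q(r(4)) = 59548/(sqrt(-1/2*4 + 168/((-1/2*4)))) = 59548/(sqrt(-2 + 168/(-2))) = 59548/(sqrt(-2 + 168*(-1/2))) = 59548/(sqrt(-2 - 84)) = 59548/(sqrt(-86)) = 59548/((I*sqrt(86))) = 59548*(-I*sqrt(86)/86) = -29774*I*sqrt(86)/43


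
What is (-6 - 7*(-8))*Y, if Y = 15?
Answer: 750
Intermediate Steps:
(-6 - 7*(-8))*Y = (-6 - 7*(-8))*15 = (-6 + 56)*15 = 50*15 = 750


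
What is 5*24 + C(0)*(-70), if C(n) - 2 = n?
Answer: -20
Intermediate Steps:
C(n) = 2 + n
5*24 + C(0)*(-70) = 5*24 + (2 + 0)*(-70) = 120 + 2*(-70) = 120 - 140 = -20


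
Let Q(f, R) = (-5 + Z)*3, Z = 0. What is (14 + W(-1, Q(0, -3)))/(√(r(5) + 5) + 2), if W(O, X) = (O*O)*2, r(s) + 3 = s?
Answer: -32/3 + 16*√7/3 ≈ 3.4440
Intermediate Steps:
Q(f, R) = -15 (Q(f, R) = (-5 + 0)*3 = -5*3 = -15)
r(s) = -3 + s
W(O, X) = 2*O² (W(O, X) = O²*2 = 2*O²)
(14 + W(-1, Q(0, -3)))/(√(r(5) + 5) + 2) = (14 + 2*(-1)²)/(√((-3 + 5) + 5) + 2) = (14 + 2*1)/(√(2 + 5) + 2) = (14 + 2)/(√7 + 2) = 16/(2 + √7)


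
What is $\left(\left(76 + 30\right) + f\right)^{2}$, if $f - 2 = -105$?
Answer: $9$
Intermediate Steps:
$f = -103$ ($f = 2 - 105 = -103$)
$\left(\left(76 + 30\right) + f\right)^{2} = \left(\left(76 + 30\right) - 103\right)^{2} = \left(106 - 103\right)^{2} = 3^{2} = 9$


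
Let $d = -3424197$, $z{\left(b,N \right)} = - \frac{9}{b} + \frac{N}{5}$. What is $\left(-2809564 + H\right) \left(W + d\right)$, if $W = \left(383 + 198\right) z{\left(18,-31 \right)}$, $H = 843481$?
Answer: $\frac{67399088816451}{10} \approx 6.7399 \cdot 10^{12}$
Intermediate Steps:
$z{\left(b,N \right)} = - \frac{9}{b} + \frac{N}{5}$ ($z{\left(b,N \right)} = - \frac{9}{b} + N \frac{1}{5} = - \frac{9}{b} + \frac{N}{5}$)
$W = - \frac{38927}{10}$ ($W = \left(383 + 198\right) \left(- \frac{9}{18} + \frac{1}{5} \left(-31\right)\right) = 581 \left(\left(-9\right) \frac{1}{18} - \frac{31}{5}\right) = 581 \left(- \frac{1}{2} - \frac{31}{5}\right) = 581 \left(- \frac{67}{10}\right) = - \frac{38927}{10} \approx -3892.7$)
$\left(-2809564 + H\right) \left(W + d\right) = \left(-2809564 + 843481\right) \left(- \frac{38927}{10} - 3424197\right) = \left(-1966083\right) \left(- \frac{34280897}{10}\right) = \frac{67399088816451}{10}$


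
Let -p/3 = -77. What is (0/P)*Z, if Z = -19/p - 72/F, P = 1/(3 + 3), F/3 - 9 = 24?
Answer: 0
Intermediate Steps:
p = 231 (p = -3*(-77) = 231)
F = 99 (F = 27 + 3*24 = 27 + 72 = 99)
P = ⅙ (P = 1/6 = ⅙ ≈ 0.16667)
Z = -17/21 (Z = -19/231 - 72/99 = -19*1/231 - 72*1/99 = -19/231 - 8/11 = -17/21 ≈ -0.80952)
(0/P)*Z = (0/(⅙))*(-17/21) = (0*6)*(-17/21) = 0*(-17/21) = 0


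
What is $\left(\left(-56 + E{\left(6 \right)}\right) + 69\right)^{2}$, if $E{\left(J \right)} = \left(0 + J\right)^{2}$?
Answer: $2401$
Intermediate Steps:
$E{\left(J \right)} = J^{2}$
$\left(\left(-56 + E{\left(6 \right)}\right) + 69\right)^{2} = \left(\left(-56 + 6^{2}\right) + 69\right)^{2} = \left(\left(-56 + 36\right) + 69\right)^{2} = \left(-20 + 69\right)^{2} = 49^{2} = 2401$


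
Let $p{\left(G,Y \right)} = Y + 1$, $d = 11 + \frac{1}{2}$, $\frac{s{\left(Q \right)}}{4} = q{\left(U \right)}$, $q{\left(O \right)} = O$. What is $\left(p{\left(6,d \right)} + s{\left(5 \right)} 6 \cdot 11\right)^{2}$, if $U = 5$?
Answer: $\frac{7102225}{4} \approx 1.7756 \cdot 10^{6}$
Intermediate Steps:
$s{\left(Q \right)} = 20$ ($s{\left(Q \right)} = 4 \cdot 5 = 20$)
$d = \frac{23}{2}$ ($d = 11 + \frac{1}{2} = \frac{23}{2} \approx 11.5$)
$p{\left(G,Y \right)} = 1 + Y$
$\left(p{\left(6,d \right)} + s{\left(5 \right)} 6 \cdot 11\right)^{2} = \left(\left(1 + \frac{23}{2}\right) + 20 \cdot 6 \cdot 11\right)^{2} = \left(\frac{25}{2} + 120 \cdot 11\right)^{2} = \left(\frac{25}{2} + 1320\right)^{2} = \left(\frac{2665}{2}\right)^{2} = \frac{7102225}{4}$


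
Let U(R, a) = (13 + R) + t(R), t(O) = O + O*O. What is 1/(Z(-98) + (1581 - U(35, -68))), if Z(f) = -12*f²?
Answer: -1/114975 ≈ -8.6975e-6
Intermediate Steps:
t(O) = O + O²
U(R, a) = 13 + R + R*(1 + R) (U(R, a) = (13 + R) + R*(1 + R) = 13 + R + R*(1 + R))
1/(Z(-98) + (1581 - U(35, -68))) = 1/(-12*(-98)² + (1581 - (13 + 35 + 35*(1 + 35)))) = 1/(-12*9604 + (1581 - (13 + 35 + 35*36))) = 1/(-115248 + (1581 - (13 + 35 + 1260))) = 1/(-115248 + (1581 - 1*1308)) = 1/(-115248 + (1581 - 1308)) = 1/(-115248 + 273) = 1/(-114975) = -1/114975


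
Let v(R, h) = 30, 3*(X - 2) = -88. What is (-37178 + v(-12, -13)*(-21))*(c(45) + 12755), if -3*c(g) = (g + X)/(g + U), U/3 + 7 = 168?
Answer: -143225463641/297 ≈ -4.8224e+8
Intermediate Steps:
X = -82/3 (X = 2 + (⅓)*(-88) = 2 - 88/3 = -82/3 ≈ -27.333)
U = 483 (U = -21 + 3*168 = -21 + 504 = 483)
c(g) = -(-82/3 + g)/(3*(483 + g)) (c(g) = -(g - 82/3)/(3*(g + 483)) = -(-82/3 + g)/(3*(483 + g)))
(-37178 + v(-12, -13)*(-21))*(c(45) + 12755) = (-37178 + 30*(-21))*((82 - 3*45)/(9*(483 + 45)) + 12755) = (-37178 - 630)*((⅑)*(82 - 135)/528 + 12755) = -37808*((⅑)*(1/528)*(-53) + 12755) = -37808*(-53/4752 + 12755) = -37808*60611707/4752 = -143225463641/297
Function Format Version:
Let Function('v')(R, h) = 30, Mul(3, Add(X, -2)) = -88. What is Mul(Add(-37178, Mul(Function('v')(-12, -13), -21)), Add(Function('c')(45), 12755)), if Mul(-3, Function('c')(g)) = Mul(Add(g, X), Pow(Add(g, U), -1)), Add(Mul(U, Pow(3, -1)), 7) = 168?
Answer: Rational(-143225463641, 297) ≈ -4.8224e+8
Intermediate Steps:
X = Rational(-82, 3) (X = Add(2, Mul(Rational(1, 3), -88)) = Add(2, Rational(-88, 3)) = Rational(-82, 3) ≈ -27.333)
U = 483 (U = Add(-21, Mul(3, 168)) = Add(-21, 504) = 483)
Function('c')(g) = Mul(Rational(-1, 3), Pow(Add(483, g), -1), Add(Rational(-82, 3), g)) (Function('c')(g) = Mul(Rational(-1, 3), Mul(Add(g, Rational(-82, 3)), Pow(Add(g, 483), -1))) = Mul(Rational(-1, 3), Mul(Add(Rational(-82, 3), g), Pow(Add(483, g), -1))) = Mul(Rational(-1, 3), Mul(Pow(Add(483, g), -1), Add(Rational(-82, 3), g))) = Mul(Rational(-1, 3), Pow(Add(483, g), -1), Add(Rational(-82, 3), g)))
Mul(Add(-37178, Mul(Function('v')(-12, -13), -21)), Add(Function('c')(45), 12755)) = Mul(Add(-37178, Mul(30, -21)), Add(Mul(Rational(1, 9), Pow(Add(483, 45), -1), Add(82, Mul(-3, 45))), 12755)) = Mul(Add(-37178, -630), Add(Mul(Rational(1, 9), Pow(528, -1), Add(82, -135)), 12755)) = Mul(-37808, Add(Mul(Rational(1, 9), Rational(1, 528), -53), 12755)) = Mul(-37808, Add(Rational(-53, 4752), 12755)) = Mul(-37808, Rational(60611707, 4752)) = Rational(-143225463641, 297)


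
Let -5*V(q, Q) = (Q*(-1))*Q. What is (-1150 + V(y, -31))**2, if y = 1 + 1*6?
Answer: 22934521/25 ≈ 9.1738e+5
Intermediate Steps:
y = 7 (y = 1 + 6 = 7)
V(q, Q) = Q**2/5 (V(q, Q) = -Q*(-1)*Q/5 = -(-Q)*Q/5 = -(-1)*Q**2/5 = Q**2/5)
(-1150 + V(y, -31))**2 = (-1150 + (1/5)*(-31)**2)**2 = (-1150 + (1/5)*961)**2 = (-1150 + 961/5)**2 = (-4789/5)**2 = 22934521/25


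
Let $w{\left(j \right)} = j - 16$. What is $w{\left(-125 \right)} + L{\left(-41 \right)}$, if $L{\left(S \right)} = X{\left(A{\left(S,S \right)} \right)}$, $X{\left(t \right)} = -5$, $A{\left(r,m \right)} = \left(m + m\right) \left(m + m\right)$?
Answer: $-146$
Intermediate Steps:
$w{\left(j \right)} = -16 + j$ ($w{\left(j \right)} = j - 16 = -16 + j$)
$A{\left(r,m \right)} = 4 m^{2}$ ($A{\left(r,m \right)} = 2 m 2 m = 4 m^{2}$)
$L{\left(S \right)} = -5$
$w{\left(-125 \right)} + L{\left(-41 \right)} = \left(-16 - 125\right) - 5 = -141 - 5 = -146$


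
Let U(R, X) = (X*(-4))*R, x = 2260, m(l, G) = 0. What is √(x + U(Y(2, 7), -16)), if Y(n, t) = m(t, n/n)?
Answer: 2*√565 ≈ 47.539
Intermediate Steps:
Y(n, t) = 0
U(R, X) = -4*R*X (U(R, X) = (-4*X)*R = -4*R*X)
√(x + U(Y(2, 7), -16)) = √(2260 - 4*0*(-16)) = √(2260 + 0) = √2260 = 2*√565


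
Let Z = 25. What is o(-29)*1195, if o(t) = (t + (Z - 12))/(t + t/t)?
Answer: 4780/7 ≈ 682.86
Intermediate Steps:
o(t) = (13 + t)/(1 + t) (o(t) = (t + (25 - 12))/(t + t/t) = (t + 13)/(t + 1) = (13 + t)/(1 + t))
o(-29)*1195 = ((13 - 29)/(1 - 29))*1195 = (-16/(-28))*1195 = -1/28*(-16)*1195 = (4/7)*1195 = 4780/7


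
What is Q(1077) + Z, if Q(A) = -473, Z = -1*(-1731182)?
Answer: 1730709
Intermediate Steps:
Z = 1731182
Q(1077) + Z = -473 + 1731182 = 1730709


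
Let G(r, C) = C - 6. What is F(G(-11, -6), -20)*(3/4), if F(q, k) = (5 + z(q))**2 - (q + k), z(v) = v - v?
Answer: 171/4 ≈ 42.750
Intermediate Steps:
G(r, C) = -6 + C
z(v) = 0
F(q, k) = 25 - k - q (F(q, k) = (5 + 0)**2 - (q + k) = 5**2 - (k + q) = 25 + (-k - q) = 25 - k - q)
F(G(-11, -6), -20)*(3/4) = (25 - 1*(-20) - (-6 - 6))*(3/4) = (25 + 20 - 1*(-12))*(3*(1/4)) = (25 + 20 + 12)*(3/4) = 57*(3/4) = 171/4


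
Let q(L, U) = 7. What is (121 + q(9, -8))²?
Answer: 16384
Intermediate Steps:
(121 + q(9, -8))² = (121 + 7)² = 128² = 16384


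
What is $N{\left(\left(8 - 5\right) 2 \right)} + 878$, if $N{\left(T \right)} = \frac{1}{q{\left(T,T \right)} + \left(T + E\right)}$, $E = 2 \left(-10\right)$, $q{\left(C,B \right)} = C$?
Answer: $\frac{7023}{8} \approx 877.88$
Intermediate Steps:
$E = -20$
$N{\left(T \right)} = \frac{1}{-20 + 2 T}$ ($N{\left(T \right)} = \frac{1}{T + \left(T - 20\right)} = \frac{1}{T + \left(-20 + T\right)} = \frac{1}{-20 + 2 T}$)
$N{\left(\left(8 - 5\right) 2 \right)} + 878 = \frac{1}{2 \left(-10 + \left(8 - 5\right) 2\right)} + 878 = \frac{1}{2 \left(-10 + 3 \cdot 2\right)} + 878 = \frac{1}{2 \left(-10 + 6\right)} + 878 = \frac{1}{2 \left(-4\right)} + 878 = \frac{1}{2} \left(- \frac{1}{4}\right) + 878 = - \frac{1}{8} + 878 = \frac{7023}{8}$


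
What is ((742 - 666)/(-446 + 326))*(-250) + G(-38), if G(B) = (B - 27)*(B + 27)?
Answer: 2620/3 ≈ 873.33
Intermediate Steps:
G(B) = (-27 + B)*(27 + B)
((742 - 666)/(-446 + 326))*(-250) + G(-38) = ((742 - 666)/(-446 + 326))*(-250) + (-729 + (-38)**2) = (76/(-120))*(-250) + (-729 + 1444) = (76*(-1/120))*(-250) + 715 = -19/30*(-250) + 715 = 475/3 + 715 = 2620/3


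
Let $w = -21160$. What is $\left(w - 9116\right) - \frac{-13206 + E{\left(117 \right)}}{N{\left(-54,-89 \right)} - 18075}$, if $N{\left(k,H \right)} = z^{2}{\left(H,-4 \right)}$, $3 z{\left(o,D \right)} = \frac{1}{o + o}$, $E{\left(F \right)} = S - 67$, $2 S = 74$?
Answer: $- \frac{156052173031740}{5154194699} \approx -30277.0$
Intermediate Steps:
$S = 37$ ($S = \frac{1}{2} \cdot 74 = 37$)
$E{\left(F \right)} = -30$ ($E{\left(F \right)} = 37 - 67 = -30$)
$z{\left(o,D \right)} = \frac{1}{6 o}$ ($z{\left(o,D \right)} = \frac{1}{3 \left(o + o\right)} = \frac{1}{3 \cdot 2 o} = \frac{\frac{1}{2} \frac{1}{o}}{3} = \frac{1}{6 o}$)
$N{\left(k,H \right)} = \frac{1}{36 H^{2}}$ ($N{\left(k,H \right)} = \left(\frac{1}{6 H}\right)^{2} = \frac{1}{36 H^{2}}$)
$\left(w - 9116\right) - \frac{-13206 + E{\left(117 \right)}}{N{\left(-54,-89 \right)} - 18075} = \left(-21160 - 9116\right) - \frac{-13206 - 30}{\frac{1}{36 \cdot 7921} - 18075} = \left(-21160 - 9116\right) - - \frac{13236}{\frac{1}{36} \cdot \frac{1}{7921} - 18075} = -30276 - - \frac{13236}{\frac{1}{285156} - 18075} = -30276 - - \frac{13236}{- \frac{5154194699}{285156}} = -30276 - \left(-13236\right) \left(- \frac{285156}{5154194699}\right) = -30276 - \frac{3774324816}{5154194699} = - \frac{156052173031740}{5154194699}$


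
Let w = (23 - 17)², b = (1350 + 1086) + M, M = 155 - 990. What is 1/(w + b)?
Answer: 1/1637 ≈ 0.00061087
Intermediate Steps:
M = -835
b = 1601 (b = (1350 + 1086) - 835 = 2436 - 835 = 1601)
w = 36 (w = 6² = 36)
1/(w + b) = 1/(36 + 1601) = 1/1637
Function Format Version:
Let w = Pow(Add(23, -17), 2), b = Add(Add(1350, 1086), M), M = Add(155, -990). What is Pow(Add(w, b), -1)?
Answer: Rational(1, 1637) ≈ 0.00061087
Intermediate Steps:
M = -835
b = 1601 (b = Add(Add(1350, 1086), -835) = Add(2436, -835) = 1601)
w = 36 (w = Pow(6, 2) = 36)
Pow(Add(w, b), -1) = Pow(Add(36, 1601), -1) = Pow(1637, -1) = Rational(1, 1637)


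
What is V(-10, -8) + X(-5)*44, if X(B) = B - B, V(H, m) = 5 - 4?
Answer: 1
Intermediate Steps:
V(H, m) = 1
X(B) = 0
V(-10, -8) + X(-5)*44 = 1 + 0*44 = 1 + 0 = 1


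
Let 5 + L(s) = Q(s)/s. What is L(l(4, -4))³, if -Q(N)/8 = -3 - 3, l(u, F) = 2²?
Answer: 343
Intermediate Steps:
l(u, F) = 4
Q(N) = 48 (Q(N) = -8*(-3 - 3) = -8*(-6) = 48)
L(s) = -5 + 48/s
L(l(4, -4))³ = (-5 + 48/4)³ = (-5 + 48*(¼))³ = (-5 + 12)³ = 7³ = 343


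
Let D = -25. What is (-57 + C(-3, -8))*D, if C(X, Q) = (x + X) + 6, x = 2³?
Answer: 1150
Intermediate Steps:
x = 8
C(X, Q) = 14 + X (C(X, Q) = (8 + X) + 6 = 14 + X)
(-57 + C(-3, -8))*D = (-57 + (14 - 3))*(-25) = (-57 + 11)*(-25) = -46*(-25) = 1150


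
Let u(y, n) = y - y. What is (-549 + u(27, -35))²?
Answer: 301401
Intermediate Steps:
u(y, n) = 0
(-549 + u(27, -35))² = (-549 + 0)² = (-549)² = 301401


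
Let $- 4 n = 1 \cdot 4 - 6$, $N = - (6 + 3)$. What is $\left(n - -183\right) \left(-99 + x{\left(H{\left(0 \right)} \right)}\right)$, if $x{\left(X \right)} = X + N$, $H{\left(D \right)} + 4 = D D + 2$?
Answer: $-20185$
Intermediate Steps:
$N = -9$ ($N = \left(-1\right) 9 = -9$)
$n = \frac{1}{2}$ ($n = - \frac{1 \cdot 4 - 6}{4} = - \frac{4 - 6}{4} = \left(- \frac{1}{4}\right) \left(-2\right) = \frac{1}{2} \approx 0.5$)
$H{\left(D \right)} = -2 + D^{2}$ ($H{\left(D \right)} = -4 + \left(D D + 2\right) = -4 + \left(D^{2} + 2\right) = -4 + \left(2 + D^{2}\right) = -2 + D^{2}$)
$x{\left(X \right)} = -9 + X$ ($x{\left(X \right)} = X - 9 = -9 + X$)
$\left(n - -183\right) \left(-99 + x{\left(H{\left(0 \right)} \right)}\right) = \left(\frac{1}{2} - -183\right) \left(-99 - \left(11 + 0\right)\right) = \left(\frac{1}{2} + 183\right) \left(-99 + \left(-9 + \left(-2 + 0\right)\right)\right) = \frac{367 \left(-99 - 11\right)}{2} = \frac{367}{2} \left(-110\right) = -20185$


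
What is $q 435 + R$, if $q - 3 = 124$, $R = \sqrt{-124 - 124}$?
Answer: $55245 + 2 i \sqrt{62} \approx 55245.0 + 15.748 i$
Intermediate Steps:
$R = 2 i \sqrt{62}$ ($R = \sqrt{-248} = 2 i \sqrt{62} \approx 15.748 i$)
$q = 127$ ($q = 3 + 124 = 127$)
$q 435 + R = 127 \cdot 435 + 2 i \sqrt{62} = 55245 + 2 i \sqrt{62}$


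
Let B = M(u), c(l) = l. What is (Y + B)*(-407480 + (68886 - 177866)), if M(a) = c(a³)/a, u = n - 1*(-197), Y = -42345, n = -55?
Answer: 11455599260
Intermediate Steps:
u = 142 (u = -55 - 1*(-197) = -55 + 197 = 142)
M(a) = a² (M(a) = a³/a = a²)
B = 20164 (B = 142² = 20164)
(Y + B)*(-407480 + (68886 - 177866)) = (-42345 + 20164)*(-407480 + (68886 - 177866)) = -22181*(-407480 - 108980) = -22181*(-516460) = 11455599260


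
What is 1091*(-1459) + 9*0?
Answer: -1591769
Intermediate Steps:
1091*(-1459) + 9*0 = -1591769 + 0 = -1591769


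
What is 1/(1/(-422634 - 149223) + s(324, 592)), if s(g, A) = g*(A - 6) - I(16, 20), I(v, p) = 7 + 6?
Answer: 571857/108567623306 ≈ 5.2673e-6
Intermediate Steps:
I(v, p) = 13
s(g, A) = -13 + g*(-6 + A) (s(g, A) = g*(A - 6) - 1*13 = g*(-6 + A) - 13 = -13 + g*(-6 + A))
1/(1/(-422634 - 149223) + s(324, 592)) = 1/(1/(-422634 - 149223) + (-13 - 6*324 + 592*324)) = 1/(1/(-571857) + (-13 - 1944 + 191808)) = 1/(-1/571857 + 189851) = 1/(108567623306/571857) = 571857/108567623306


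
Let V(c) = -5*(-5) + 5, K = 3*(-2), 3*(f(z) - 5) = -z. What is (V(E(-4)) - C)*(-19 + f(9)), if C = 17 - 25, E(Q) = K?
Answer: -646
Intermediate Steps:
f(z) = 5 - z/3 (f(z) = 5 + (-z)/3 = 5 - z/3)
K = -6
E(Q) = -6
V(c) = 30 (V(c) = 25 + 5 = 30)
C = -8
(V(E(-4)) - C)*(-19 + f(9)) = (30 - 1*(-8))*(-19 + (5 - 1/3*9)) = (30 + 8)*(-19 + (5 - 3)) = 38*(-19 + 2) = 38*(-17) = -646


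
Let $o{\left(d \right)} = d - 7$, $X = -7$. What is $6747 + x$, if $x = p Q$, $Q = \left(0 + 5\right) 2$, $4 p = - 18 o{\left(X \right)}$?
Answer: $7377$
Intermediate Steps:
$o{\left(d \right)} = -7 + d$
$p = 63$ ($p = \frac{\left(-18\right) \left(-7 - 7\right)}{4} = \frac{\left(-18\right) \left(-14\right)}{4} = \frac{1}{4} \cdot 252 = 63$)
$Q = 10$ ($Q = 5 \cdot 2 = 10$)
$x = 630$ ($x = 63 \cdot 10 = 630$)
$6747 + x = 6747 + 630 = 7377$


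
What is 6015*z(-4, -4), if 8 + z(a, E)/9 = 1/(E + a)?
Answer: -3518775/8 ≈ -4.3985e+5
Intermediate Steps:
z(a, E) = -72 + 9/(E + a)
6015*z(-4, -4) = 6015*(9*(1 - 8*(-4) - 8*(-4))/(-4 - 4)) = 6015*(9*(1 + 32 + 32)/(-8)) = 6015*(9*(-⅛)*65) = 6015*(-585/8) = -3518775/8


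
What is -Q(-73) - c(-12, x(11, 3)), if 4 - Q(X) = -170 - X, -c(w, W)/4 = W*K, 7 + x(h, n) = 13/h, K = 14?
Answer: -4695/11 ≈ -426.82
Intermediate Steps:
x(h, n) = -7 + 13/h
c(w, W) = -56*W (c(w, W) = -4*W*14 = -56*W)
Q(X) = 174 + X (Q(X) = 4 - (-170 - X) = 4 + (170 + X) = 174 + X)
-Q(-73) - c(-12, x(11, 3)) = -(174 - 73) - (-56)*(-7 + 13/11) = -1*101 - (-56)*(-7 + 13*(1/11)) = -101 - (-56)*(-7 + 13/11) = -101 - (-56)*(-64)/11 = -101 - 1*3584/11 = -101 - 3584/11 = -4695/11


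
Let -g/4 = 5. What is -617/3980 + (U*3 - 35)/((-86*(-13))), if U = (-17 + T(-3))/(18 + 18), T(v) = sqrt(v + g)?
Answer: -2504233/13348920 + I*sqrt(23)/13416 ≈ -0.1876 + 0.00035747*I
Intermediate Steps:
g = -20 (g = -4*5 = -20)
T(v) = sqrt(-20 + v) (T(v) = sqrt(v - 20) = sqrt(-20 + v))
U = -17/36 + I*sqrt(23)/36 (U = (-17 + sqrt(-20 - 3))/(18 + 18) = (-17 + sqrt(-23))/36 = (-17 + I*sqrt(23))*(1/36) = -17/36 + I*sqrt(23)/36 ≈ -0.47222 + 0.13322*I)
-617/3980 + (U*3 - 35)/((-86*(-13))) = -617/3980 + ((-17/36 + I*sqrt(23)/36)*3 - 35)/((-86*(-13))) = -617*1/3980 + ((-17/12 + I*sqrt(23)/12) - 35)/1118 = -617/3980 + (-437/12 + I*sqrt(23)/12)*(1/1118) = -617/3980 + (-437/13416 + I*sqrt(23)/13416) = -2504233/13348920 + I*sqrt(23)/13416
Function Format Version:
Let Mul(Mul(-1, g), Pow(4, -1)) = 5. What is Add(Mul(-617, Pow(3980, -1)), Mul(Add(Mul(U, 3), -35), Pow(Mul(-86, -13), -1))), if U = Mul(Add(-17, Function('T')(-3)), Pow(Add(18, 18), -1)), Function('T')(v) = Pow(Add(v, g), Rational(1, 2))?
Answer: Add(Rational(-2504233, 13348920), Mul(Rational(1, 13416), I, Pow(23, Rational(1, 2)))) ≈ Add(-0.18760, Mul(0.00035747, I))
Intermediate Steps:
g = -20 (g = Mul(-4, 5) = -20)
Function('T')(v) = Pow(Add(-20, v), Rational(1, 2)) (Function('T')(v) = Pow(Add(v, -20), Rational(1, 2)) = Pow(Add(-20, v), Rational(1, 2)))
U = Add(Rational(-17, 36), Mul(Rational(1, 36), I, Pow(23, Rational(1, 2)))) (U = Mul(Add(-17, Pow(Add(-20, -3), Rational(1, 2))), Pow(Add(18, 18), -1)) = Mul(Add(-17, Pow(-23, Rational(1, 2))), Pow(36, -1)) = Mul(Add(-17, Mul(I, Pow(23, Rational(1, 2)))), Rational(1, 36)) = Add(Rational(-17, 36), Mul(Rational(1, 36), I, Pow(23, Rational(1, 2)))) ≈ Add(-0.47222, Mul(0.13322, I)))
Add(Mul(-617, Pow(3980, -1)), Mul(Add(Mul(U, 3), -35), Pow(Mul(-86, -13), -1))) = Add(Mul(-617, Pow(3980, -1)), Mul(Add(Mul(Add(Rational(-17, 36), Mul(Rational(1, 36), I, Pow(23, Rational(1, 2)))), 3), -35), Pow(Mul(-86, -13), -1))) = Add(Mul(-617, Rational(1, 3980)), Mul(Add(Add(Rational(-17, 12), Mul(Rational(1, 12), I, Pow(23, Rational(1, 2)))), -35), Pow(1118, -1))) = Add(Rational(-617, 3980), Mul(Add(Rational(-437, 12), Mul(Rational(1, 12), I, Pow(23, Rational(1, 2)))), Rational(1, 1118))) = Add(Rational(-617, 3980), Add(Rational(-437, 13416), Mul(Rational(1, 13416), I, Pow(23, Rational(1, 2))))) = Add(Rational(-2504233, 13348920), Mul(Rational(1, 13416), I, Pow(23, Rational(1, 2))))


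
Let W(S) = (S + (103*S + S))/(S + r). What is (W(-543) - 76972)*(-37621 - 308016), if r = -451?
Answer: 3775005491923/142 ≈ 2.6585e+10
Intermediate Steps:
W(S) = 105*S/(-451 + S) (W(S) = (S + (103*S + S))/(S - 451) = (S + 104*S)/(-451 + S) = (105*S)/(-451 + S) = 105*S/(-451 + S))
(W(-543) - 76972)*(-37621 - 308016) = (105*(-543)/(-451 - 543) - 76972)*(-37621 - 308016) = (105*(-543)/(-994) - 76972)*(-345637) = (105*(-543)*(-1/994) - 76972)*(-345637) = (8145/142 - 76972)*(-345637) = -10921879/142*(-345637) = 3775005491923/142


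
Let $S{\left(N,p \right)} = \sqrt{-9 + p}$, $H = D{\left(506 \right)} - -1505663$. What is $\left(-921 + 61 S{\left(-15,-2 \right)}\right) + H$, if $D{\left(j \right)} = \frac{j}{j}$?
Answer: $1504743 + 61 i \sqrt{11} \approx 1.5047 \cdot 10^{6} + 202.31 i$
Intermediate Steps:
$D{\left(j \right)} = 1$
$H = 1505664$ ($H = 1 - -1505663 = 1 + 1505663 = 1505664$)
$\left(-921 + 61 S{\left(-15,-2 \right)}\right) + H = \left(-921 + 61 \sqrt{-9 - 2}\right) + 1505664 = \left(-921 + 61 \sqrt{-11}\right) + 1505664 = \left(-921 + 61 i \sqrt{11}\right) + 1505664 = 1504743 + 61 i \sqrt{11}$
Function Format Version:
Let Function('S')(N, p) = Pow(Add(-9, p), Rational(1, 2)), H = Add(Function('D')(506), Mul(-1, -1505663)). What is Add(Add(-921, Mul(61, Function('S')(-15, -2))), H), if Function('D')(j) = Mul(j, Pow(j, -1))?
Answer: Add(1504743, Mul(61, I, Pow(11, Rational(1, 2)))) ≈ Add(1.5047e+6, Mul(202.31, I))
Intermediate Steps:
Function('D')(j) = 1
H = 1505664 (H = Add(1, Mul(-1, -1505663)) = Add(1, 1505663) = 1505664)
Add(Add(-921, Mul(61, Function('S')(-15, -2))), H) = Add(Add(-921, Mul(61, Pow(Add(-9, -2), Rational(1, 2)))), 1505664) = Add(Add(-921, Mul(61, Pow(-11, Rational(1, 2)))), 1505664) = Add(Add(-921, Mul(61, Mul(I, Pow(11, Rational(1, 2))))), 1505664) = Add(Add(-921, Mul(61, I, Pow(11, Rational(1, 2)))), 1505664) = Add(1504743, Mul(61, I, Pow(11, Rational(1, 2))))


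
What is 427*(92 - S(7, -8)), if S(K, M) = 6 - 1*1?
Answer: 37149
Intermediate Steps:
S(K, M) = 5 (S(K, M) = 6 - 1 = 5)
427*(92 - S(7, -8)) = 427*(92 - 1*5) = 427*(92 - 5) = 427*87 = 37149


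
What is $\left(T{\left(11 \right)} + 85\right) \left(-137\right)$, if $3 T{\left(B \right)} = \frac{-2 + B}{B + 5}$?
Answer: $- \frac{186731}{16} \approx -11671.0$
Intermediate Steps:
$T{\left(B \right)} = \frac{-2 + B}{3 \left(5 + B\right)}$ ($T{\left(B \right)} = \frac{\left(-2 + B\right) \frac{1}{B + 5}}{3} = \frac{\left(-2 + B\right) \frac{1}{5 + B}}{3} = \frac{\frac{1}{5 + B} \left(-2 + B\right)}{3} = \frac{-2 + B}{3 \left(5 + B\right)}$)
$\left(T{\left(11 \right)} + 85\right) \left(-137\right) = \left(\frac{-2 + 11}{3 \left(5 + 11\right)} + 85\right) \left(-137\right) = \left(\frac{1}{3} \cdot \frac{1}{16} \cdot 9 + 85\right) \left(-137\right) = \left(\frac{3}{16} + 85\right) \left(-137\right) = \frac{1363}{16} \left(-137\right) = - \frac{186731}{16}$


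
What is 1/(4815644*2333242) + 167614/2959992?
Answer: 235415179563251833/4157332013940922152 ≈ 0.056626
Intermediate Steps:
1/(4815644*2333242) + 167614/2959992 = (1/4815644)*(1/2333242) + 167614*(1/2959992) = 1/11236062837848 + 83807/1479996 = 235415179563251833/4157332013940922152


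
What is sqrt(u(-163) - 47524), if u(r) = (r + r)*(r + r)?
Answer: 24*sqrt(102) ≈ 242.39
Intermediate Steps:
u(r) = 4*r**2 (u(r) = (2*r)*(2*r) = 4*r**2)
sqrt(u(-163) - 47524) = sqrt(4*(-163)**2 - 47524) = sqrt(4*26569 - 47524) = sqrt(106276 - 47524) = sqrt(58752) = 24*sqrt(102)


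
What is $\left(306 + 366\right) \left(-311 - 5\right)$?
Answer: $-212352$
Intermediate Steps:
$\left(306 + 366\right) \left(-311 - 5\right) = 672 \left(-316\right) = -212352$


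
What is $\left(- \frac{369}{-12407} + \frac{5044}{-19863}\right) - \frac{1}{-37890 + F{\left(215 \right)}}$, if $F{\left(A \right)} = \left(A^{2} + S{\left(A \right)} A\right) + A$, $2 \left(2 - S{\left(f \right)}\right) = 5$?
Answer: $- \frac{933413799467}{4161143469285} \approx -0.22432$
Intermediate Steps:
$S{\left(f \right)} = - \frac{1}{2}$ ($S{\left(f \right)} = 2 - \frac{5}{2} = - \frac{1}{2}$)
$F{\left(A \right)} = A^{2} + \frac{A}{2}$ ($F{\left(A \right)} = \left(A^{2} - \frac{A}{2}\right) + A = A^{2} + \frac{A}{2}$)
$\left(- \frac{369}{-12407} + \frac{5044}{-19863}\right) - \frac{1}{-37890 + F{\left(215 \right)}} = \left(- \frac{369}{-12407} + \frac{5044}{-19863}\right) - \frac{1}{-37890 + 215 \left(\frac{1}{2} + 215\right)} = \left(\left(-369\right) \left(- \frac{1}{12407}\right) + 5044 \left(- \frac{1}{19863}\right)\right) - \frac{1}{-37890 + 215 \cdot \frac{431}{2}} = \left(\frac{369}{12407} - \frac{5044}{19863}\right) - \frac{1}{-37890 + \frac{92665}{2}} = - \frac{55251461}{246440241} - \frac{1}{\frac{16885}{2}} = - \frac{55251461}{246440241} - \frac{2}{16885} = - \frac{933413799467}{4161143469285}$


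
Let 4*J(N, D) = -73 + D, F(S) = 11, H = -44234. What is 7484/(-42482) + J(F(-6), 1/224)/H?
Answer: -147961859097/841858657024 ≈ -0.17576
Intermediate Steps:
J(N, D) = -73/4 + D/4 (J(N, D) = (-73 + D)/4 = -73/4 + D/4)
7484/(-42482) + J(F(-6), 1/224)/H = 7484/(-42482) + (-73/4 + (¼)/224)/(-44234) = 7484*(-1/42482) + (-73/4 + (¼)*(1/224))*(-1/44234) = -3742/21241 + (-73/4 + 1/896)*(-1/44234) = -3742/21241 - 16351/896*(-1/44234) = -3742/21241 + 16351/39633664 = -147961859097/841858657024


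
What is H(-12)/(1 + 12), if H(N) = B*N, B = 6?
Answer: -72/13 ≈ -5.5385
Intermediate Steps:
H(N) = 6*N
H(-12)/(1 + 12) = (6*(-12))/(1 + 12) = -72/13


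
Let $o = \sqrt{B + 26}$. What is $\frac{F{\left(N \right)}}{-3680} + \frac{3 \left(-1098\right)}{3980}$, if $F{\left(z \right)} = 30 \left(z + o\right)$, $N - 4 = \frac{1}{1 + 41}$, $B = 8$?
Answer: $- \frac{4410827}{5126240} - \frac{3 \sqrt{34}}{368} \approx -0.90798$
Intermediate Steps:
$N = \frac{169}{42}$ ($N = 4 + \frac{1}{1 + 41} = 4 + \frac{1}{42} = \frac{169}{42} \approx 4.0238$)
$o = \sqrt{34}$ ($o = \sqrt{8 + 26} = \sqrt{34} \approx 5.8309$)
$F{\left(z \right)} = 30 z + 30 \sqrt{34}$ ($F{\left(z \right)} = 30 \left(z + \sqrt{34}\right) = 30 z + 30 \sqrt{34}$)
$\frac{F{\left(N \right)}}{-3680} + \frac{3 \left(-1098\right)}{3980} = \frac{30 \cdot \frac{169}{42} + 30 \sqrt{34}}{-3680} + \frac{3 \left(-1098\right)}{3980} = \left(\frac{845}{7} + 30 \sqrt{34}\right) \left(- \frac{1}{3680}\right) - \frac{1647}{1990} = \left(- \frac{169}{5152} - \frac{3 \sqrt{34}}{368}\right) - \frac{1647}{1990} = - \frac{4410827}{5126240} - \frac{3 \sqrt{34}}{368}$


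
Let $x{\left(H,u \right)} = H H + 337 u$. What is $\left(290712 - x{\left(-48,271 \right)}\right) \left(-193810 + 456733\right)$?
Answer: $51817127763$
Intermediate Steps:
$x{\left(H,u \right)} = H^{2} + 337 u$
$\left(290712 - x{\left(-48,271 \right)}\right) \left(-193810 + 456733\right) = \left(290712 - \left(\left(-48\right)^{2} + 337 \cdot 271\right)\right) \left(-193810 + 456733\right) = \left(290712 - \left(2304 + 91327\right)\right) 262923 = \left(290712 - 93631\right) 262923 = 197081 \cdot 262923 = 51817127763$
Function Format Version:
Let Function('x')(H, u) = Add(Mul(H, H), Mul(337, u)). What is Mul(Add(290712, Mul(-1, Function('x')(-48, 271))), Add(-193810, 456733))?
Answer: 51817127763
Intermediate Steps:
Function('x')(H, u) = Add(Pow(H, 2), Mul(337, u))
Mul(Add(290712, Mul(-1, Function('x')(-48, 271))), Add(-193810, 456733)) = Mul(Add(290712, Mul(-1, Add(Pow(-48, 2), Mul(337, 271)))), Add(-193810, 456733)) = Mul(Add(290712, Mul(-1, Add(2304, 91327))), 262923) = Mul(Add(290712, Mul(-1, 93631)), 262923) = Mul(Add(290712, -93631), 262923) = Mul(197081, 262923) = 51817127763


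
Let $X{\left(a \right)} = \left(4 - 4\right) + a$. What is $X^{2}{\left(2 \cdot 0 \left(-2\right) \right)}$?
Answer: $0$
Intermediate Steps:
$X{\left(a \right)} = a$ ($X{\left(a \right)} = \left(4 - 4\right) + a = 0 + a = a$)
$X^{2}{\left(2 \cdot 0 \left(-2\right) \right)} = \left(2 \cdot 0 \left(-2\right)\right)^{2} = \left(0 \left(-2\right)\right)^{2} = 0^{2} = 0$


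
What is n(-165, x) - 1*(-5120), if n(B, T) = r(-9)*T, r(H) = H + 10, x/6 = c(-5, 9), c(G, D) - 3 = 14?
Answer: 5222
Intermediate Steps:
c(G, D) = 17 (c(G, D) = 3 + 14 = 17)
x = 102 (x = 6*17 = 102)
r(H) = 10 + H
n(B, T) = T (n(B, T) = (10 - 9)*T = 1*T = T)
n(-165, x) - 1*(-5120) = 102 - 1*(-5120) = 102 + 5120 = 5222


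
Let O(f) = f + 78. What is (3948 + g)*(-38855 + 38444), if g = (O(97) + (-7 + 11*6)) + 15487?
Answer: -8083959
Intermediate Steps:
O(f) = 78 + f
g = 15721 (g = ((78 + 97) + (-7 + 11*6)) + 15487 = (175 + (-7 + 66)) + 15487 = (175 + 59) + 15487 = 234 + 15487 = 15721)
(3948 + g)*(-38855 + 38444) = (3948 + 15721)*(-38855 + 38444) = 19669*(-411) = -8083959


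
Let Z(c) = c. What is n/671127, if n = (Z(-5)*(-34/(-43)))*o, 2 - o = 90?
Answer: 14960/28858461 ≈ 0.00051839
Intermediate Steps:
o = -88 (o = 2 - 1*90 = 2 - 90 = -88)
n = 14960/43 (n = -(-170)/(-43)*(-88) = -(-170)*(-1)/43*(-88) = -5*34/43*(-88) = -170/43*(-88) = 14960/43 ≈ 347.91)
n/671127 = (14960/43)/671127 = (14960/43)*(1/671127) = 14960/28858461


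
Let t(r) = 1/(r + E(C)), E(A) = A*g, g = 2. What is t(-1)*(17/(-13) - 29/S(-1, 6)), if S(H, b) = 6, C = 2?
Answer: -479/234 ≈ -2.0470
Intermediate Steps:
E(A) = 2*A (E(A) = A*2 = 2*A)
t(r) = 1/(4 + r) (t(r) = 1/(r + 2*2) = 1/(r + 4) = 1/(4 + r))
t(-1)*(17/(-13) - 29/S(-1, 6)) = (17/(-13) - 29/6)/(4 - 1) = (17*(-1/13) - 29*⅙)/3 = (-17/13 - 29/6)/3 = (⅓)*(-479/78) = -479/234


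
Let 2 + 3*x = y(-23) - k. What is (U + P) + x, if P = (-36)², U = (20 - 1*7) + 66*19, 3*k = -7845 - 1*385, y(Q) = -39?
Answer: 31174/9 ≈ 3463.8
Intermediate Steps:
k = -8230/3 (k = (-7845 - 1*385)/3 = (-7845 - 385)/3 = (⅓)*(-8230) = -8230/3 ≈ -2743.3)
x = 8107/9 (x = -⅔ + (-39 - 1*(-8230/3))/3 = -⅔ + (-39 + 8230/3)/3 = -⅔ + (⅓)*(8113/3) = -⅔ + 8113/9 = 8107/9 ≈ 900.78)
U = 1267 (U = (20 - 7) + 1254 = 13 + 1254 = 1267)
P = 1296
(U + P) + x = (1267 + 1296) + 8107/9 = 2563 + 8107/9 = 31174/9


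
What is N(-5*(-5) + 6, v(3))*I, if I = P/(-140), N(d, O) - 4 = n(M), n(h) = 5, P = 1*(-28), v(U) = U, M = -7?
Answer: 9/5 ≈ 1.8000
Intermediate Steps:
P = -28
N(d, O) = 9 (N(d, O) = 4 + 5 = 9)
I = ⅕ (I = -28/(-140) = -28*(-1/140) = ⅕ ≈ 0.20000)
N(-5*(-5) + 6, v(3))*I = 9*(⅕) = 9/5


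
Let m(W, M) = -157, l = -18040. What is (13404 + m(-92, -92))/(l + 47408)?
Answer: 13247/29368 ≈ 0.45107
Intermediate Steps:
(13404 + m(-92, -92))/(l + 47408) = (13404 - 157)/(-18040 + 47408) = 13247/29368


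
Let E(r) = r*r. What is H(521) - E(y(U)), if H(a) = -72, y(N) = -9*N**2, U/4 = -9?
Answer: -136048968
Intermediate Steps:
U = -36 (U = 4*(-9) = -36)
E(r) = r**2
H(521) - E(y(U)) = -72 - (-9*(-36)**2)**2 = -72 - (-9*1296)**2 = -72 - 1*(-11664)**2 = -72 - 1*136048896 = -72 - 136048896 = -136048968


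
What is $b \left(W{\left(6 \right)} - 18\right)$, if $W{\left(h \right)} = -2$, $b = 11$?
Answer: $-220$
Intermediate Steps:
$b \left(W{\left(6 \right)} - 18\right) = 11 \left(-2 - 18\right) = 11 \left(-20\right) = -220$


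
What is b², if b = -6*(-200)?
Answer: 1440000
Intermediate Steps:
b = 1200
b² = 1200² = 1440000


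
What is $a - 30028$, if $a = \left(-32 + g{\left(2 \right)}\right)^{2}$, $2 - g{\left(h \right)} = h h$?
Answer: $-28872$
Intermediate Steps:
$g{\left(h \right)} = 2 - h^{2}$ ($g{\left(h \right)} = 2 - h h = 2 - h^{2}$)
$a = 1156$ ($a = \left(-32 + \left(2 - 2^{2}\right)\right)^{2} = \left(-32 + \left(2 - 4\right)\right)^{2} = \left(-32 - 2\right)^{2} = \left(-34\right)^{2} = 1156$)
$a - 30028 = 1156 - 30028 = -28872$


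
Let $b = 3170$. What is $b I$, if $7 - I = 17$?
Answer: $-31700$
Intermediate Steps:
$I = -10$ ($I = 7 - 17 = -10$)
$b I = 3170 \left(-10\right) = -31700$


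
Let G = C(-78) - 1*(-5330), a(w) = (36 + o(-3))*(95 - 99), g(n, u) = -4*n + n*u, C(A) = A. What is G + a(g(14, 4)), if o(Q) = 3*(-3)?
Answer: 5144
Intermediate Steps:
o(Q) = -9
a(w) = -108 (a(w) = (36 - 9)*(95 - 99) = 27*(-4) = -108)
G = 5252 (G = -78 - 1*(-5330) = -78 + 5330 = 5252)
G + a(g(14, 4)) = 5252 - 108 = 5144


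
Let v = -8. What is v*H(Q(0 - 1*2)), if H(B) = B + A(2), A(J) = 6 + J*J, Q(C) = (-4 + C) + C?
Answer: -16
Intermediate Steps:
Q(C) = -4 + 2*C
A(J) = 6 + J²
H(B) = 10 + B (H(B) = B + (6 + 2²) = B + (6 + 4) = B + 10 = 10 + B)
v*H(Q(0 - 1*2)) = -8*(10 + (-4 + 2*(0 - 1*2))) = -8*(10 + (-4 + 2*(0 - 2))) = -8*(10 + (-4 + 2*(-2))) = -8*(10 + (-4 - 4)) = -8*(10 - 8) = -8*2 = -16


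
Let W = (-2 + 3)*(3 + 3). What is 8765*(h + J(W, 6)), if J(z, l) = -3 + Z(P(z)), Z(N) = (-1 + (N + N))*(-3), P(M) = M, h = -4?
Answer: -350600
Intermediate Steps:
Z(N) = 3 - 6*N (Z(N) = (-1 + 2*N)*(-3) = 3 - 6*N)
W = 6 (W = 1*6 = 6)
J(z, l) = -6*z (J(z, l) = -3 + (3 - 6*z) = -6*z)
8765*(h + J(W, 6)) = 8765*(-4 - 6*6) = 8765*(-4 - 36) = 8765*(-40) = -350600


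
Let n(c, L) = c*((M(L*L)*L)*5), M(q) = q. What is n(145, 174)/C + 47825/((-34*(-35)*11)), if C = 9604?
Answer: 357109457695/897974 ≈ 3.9768e+5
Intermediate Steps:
n(c, L) = 5*c*L³ (n(c, L) = c*(((L*L)*L)*5) = c*((L²*L)*5) = c*(L³*5) = c*(5*L³) = 5*c*L³)
n(145, 174)/C + 47825/((-34*(-35)*11)) = (5*145*174³)/9604 + 47825/((-34*(-35)*11)) = (5*145*5268024)*(1/9604) + 47825/((1190*11)) = 3819317400*(1/9604) + 47825/13090 = 954829350/2401 + 47825*(1/13090) = 954829350/2401 + 9565/2618 = 357109457695/897974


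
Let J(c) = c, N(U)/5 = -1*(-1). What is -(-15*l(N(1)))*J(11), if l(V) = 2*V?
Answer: 1650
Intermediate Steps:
N(U) = 5 (N(U) = 5*(-1*(-1)) = 5*1 = 5)
-(-15*l(N(1)))*J(11) = -(-30*5)*11 = -(-15*10)*11 = -(-150)*11 = -1*(-1650) = 1650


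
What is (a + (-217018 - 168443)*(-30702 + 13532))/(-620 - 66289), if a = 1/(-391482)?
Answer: -2590970911778339/26193669138 ≈ -98916.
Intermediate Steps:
a = -1/391482 ≈ -2.5544e-6
(a + (-217018 - 168443)*(-30702 + 13532))/(-620 - 66289) = (-1/391482 + (-217018 - 168443)*(-30702 + 13532))/(-620 - 66289) = (-1/391482 - 385461*(-17170))/(-66909) = (-1/391482 + 6618365370)*(-1/66909) = (2590970911778339/391482)*(-1/66909) = -2590970911778339/26193669138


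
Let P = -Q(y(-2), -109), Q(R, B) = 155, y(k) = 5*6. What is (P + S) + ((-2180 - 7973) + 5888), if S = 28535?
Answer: 24115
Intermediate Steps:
y(k) = 30
P = -155 (P = -1*155 = -155)
(P + S) + ((-2180 - 7973) + 5888) = (-155 + 28535) + ((-2180 - 7973) + 5888) = 28380 + (-10153 + 5888) = 28380 - 4265 = 24115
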